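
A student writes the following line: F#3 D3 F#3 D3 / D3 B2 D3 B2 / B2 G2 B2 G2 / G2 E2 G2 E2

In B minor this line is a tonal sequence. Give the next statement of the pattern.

The 4-note cells begin on F#3, D3, B2, G2 — each down a 3rd from the last.
So cell 5 is E2 C#2 E2 C#2.

E2 C#2 E2 C#2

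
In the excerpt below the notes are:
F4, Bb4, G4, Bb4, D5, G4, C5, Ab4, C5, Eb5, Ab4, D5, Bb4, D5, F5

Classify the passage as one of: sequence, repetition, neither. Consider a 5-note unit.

sequence

Each 5-note cell is the previous one transposed up a 2nd.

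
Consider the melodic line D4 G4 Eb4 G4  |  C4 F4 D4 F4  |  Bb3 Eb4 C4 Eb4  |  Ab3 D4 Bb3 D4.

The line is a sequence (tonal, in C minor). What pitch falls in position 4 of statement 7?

Ab3

The unit is 4 notes. Position-4 pitches of the 4 shown cells: G4, F4, Eb4, D4.
Carrying that down a 2nd forward: C4 → Bb3 → Ab3.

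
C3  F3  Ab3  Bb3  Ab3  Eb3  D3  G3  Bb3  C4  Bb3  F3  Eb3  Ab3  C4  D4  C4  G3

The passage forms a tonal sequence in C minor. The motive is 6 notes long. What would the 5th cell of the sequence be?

G3 C4 Eb4 F4 Eb4 Bb3

The 6-note cells begin on C3, D3, Eb3 — each up a 2nd from the last.
Continuing the starts: F3 → G3.
Statement 5 starts on G3 and keeps the same diatonic contour: G3 C4 Eb4 F4 Eb4 Bb3.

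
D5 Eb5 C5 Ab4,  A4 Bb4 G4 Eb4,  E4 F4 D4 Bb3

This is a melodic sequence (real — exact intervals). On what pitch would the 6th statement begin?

C#3

Taking 4-note groups, the heads are D5, A4, E4: the pattern moves down a 4th.
Extending the heads down a 4th: B3 → F#3 → C#3.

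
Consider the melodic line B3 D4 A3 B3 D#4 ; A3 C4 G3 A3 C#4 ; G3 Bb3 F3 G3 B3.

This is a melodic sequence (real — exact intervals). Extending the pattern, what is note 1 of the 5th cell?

Eb3

The unit is 5 notes. Position-1 pitches of the 3 shown cells: B3, A3, G3.
Carrying that down a 2nd forward: F3 → Eb3.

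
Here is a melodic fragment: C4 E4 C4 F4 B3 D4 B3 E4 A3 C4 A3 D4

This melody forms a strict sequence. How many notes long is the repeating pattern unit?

4

12 notes total. Splitting into 3 groups of 4:
C4 E4 C4 F4 | B3 D4 B3 E4 | A3 C4 A3 D4
Each cell is the previous one down a 2nd — so the unit is 4 notes.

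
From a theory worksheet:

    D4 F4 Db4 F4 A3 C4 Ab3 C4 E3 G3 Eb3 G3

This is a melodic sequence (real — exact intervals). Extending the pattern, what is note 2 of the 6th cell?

E2

With 4-note cells, note 2 of each statement runs F4, C4, G3.
Extending down a 4th: D3 → A2 → E2.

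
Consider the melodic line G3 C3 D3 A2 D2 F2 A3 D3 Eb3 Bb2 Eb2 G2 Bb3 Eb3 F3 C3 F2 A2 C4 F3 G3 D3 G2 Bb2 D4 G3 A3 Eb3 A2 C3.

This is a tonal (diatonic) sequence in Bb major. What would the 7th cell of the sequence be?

Unit = 6 notes; the statements start on G3, A3, Bb3, C4, D4, moving up a 2nd each time.
Continuing the starts: Eb4 → F4.
So cell 7 is F4 Bb3 C4 G3 C3 Eb3.

F4 Bb3 C4 G3 C3 Eb3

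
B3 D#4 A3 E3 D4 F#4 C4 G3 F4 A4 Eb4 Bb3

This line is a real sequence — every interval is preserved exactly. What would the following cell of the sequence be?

Taking 4-note groups, the heads are B3, D4, F4: the pattern moves up a 3rd.
Statement 4 starts on Ab4 and keeps the same exact contour: Ab4 C5 Gb4 Db4.

Ab4 C5 Gb4 Db4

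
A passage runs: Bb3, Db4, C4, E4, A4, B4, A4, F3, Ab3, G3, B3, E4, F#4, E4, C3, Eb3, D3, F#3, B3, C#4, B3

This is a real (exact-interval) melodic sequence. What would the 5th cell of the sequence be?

D2 F2 E2 G#2 C#3 D#3 C#3

The 7-note cells begin on Bb3, F3, C3 — each down a 4th from the last.
Extending down a 4th: G2 → D2.
So cell 5 is D2 F2 E2 G#2 C#3 D#3 C#3.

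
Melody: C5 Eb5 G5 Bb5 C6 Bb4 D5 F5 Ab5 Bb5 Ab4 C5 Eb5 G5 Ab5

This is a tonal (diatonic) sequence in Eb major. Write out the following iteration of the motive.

G4 Bb4 D5 F5 G5

The 5-note cells begin on C5, Bb4, Ab4 — each down a 2nd from the last.
Statement 4 starts on G4 and keeps the same diatonic contour: G4 Bb4 D5 F5 G5.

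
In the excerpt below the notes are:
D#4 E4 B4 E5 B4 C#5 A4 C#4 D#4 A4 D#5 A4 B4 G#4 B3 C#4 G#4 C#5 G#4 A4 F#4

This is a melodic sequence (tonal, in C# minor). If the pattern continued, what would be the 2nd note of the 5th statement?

A3

The unit is 7 notes. Position-2 pitches of the 3 shown cells: E4, D#4, C#4.
Extending down a 2nd: B3 → A3.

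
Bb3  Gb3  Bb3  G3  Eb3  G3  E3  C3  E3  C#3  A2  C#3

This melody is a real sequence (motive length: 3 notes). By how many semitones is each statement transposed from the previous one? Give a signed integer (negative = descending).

Unit = 3 notes; the statements start on Bb3, G3, E3, C#3, moving down a 3rd each time.
Bb3 to G3 spans -3 semitones.

-3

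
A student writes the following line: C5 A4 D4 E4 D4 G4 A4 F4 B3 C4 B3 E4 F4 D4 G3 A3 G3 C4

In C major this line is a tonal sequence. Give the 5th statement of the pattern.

B3 G3 C3 D3 C3 F3

With a 6-note motive the entries are C5, A4, F4, each down a 3rd from the previous.
Extending down a 3rd: D4 → B3.
So cell 5 is B3 G3 C3 D3 C3 F3.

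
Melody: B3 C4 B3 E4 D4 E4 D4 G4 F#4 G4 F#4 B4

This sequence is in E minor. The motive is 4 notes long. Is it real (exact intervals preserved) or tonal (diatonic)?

tonal

Every note is diatonic to E minor.
Cell 1 has +1 semitones from note 1 to 2, but cell 2 has +2 — the interval quality changes while the contour stays the same, which is the hallmark of a tonal sequence.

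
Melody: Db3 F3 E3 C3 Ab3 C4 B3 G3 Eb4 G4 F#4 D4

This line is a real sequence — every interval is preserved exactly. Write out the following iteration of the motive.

Unit = 4 notes; the statements start on Db3, Ab3, Eb4, moving up a 5th each time.
From Bb4 the exact shape gives Bb4 D5 C#5 A4.

Bb4 D5 C#5 A4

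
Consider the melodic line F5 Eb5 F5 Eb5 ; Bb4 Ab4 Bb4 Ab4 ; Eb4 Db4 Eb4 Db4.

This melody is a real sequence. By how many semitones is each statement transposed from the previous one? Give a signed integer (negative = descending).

-7

With a 4-note motive the entries are F5, Bb4, Eb4, each down a 5th from the previous.
Counting half-steps from F5 to Bb4: -7.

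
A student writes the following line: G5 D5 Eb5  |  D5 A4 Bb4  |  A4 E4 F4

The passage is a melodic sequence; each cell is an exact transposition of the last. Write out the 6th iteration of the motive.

Unit = 3 notes; the statements start on G5, D5, A4, moving down a 4th each time.
Continuing the starts: E4 → B3 → F#3.
So cell 6 is F#3 C#3 D3.

F#3 C#3 D3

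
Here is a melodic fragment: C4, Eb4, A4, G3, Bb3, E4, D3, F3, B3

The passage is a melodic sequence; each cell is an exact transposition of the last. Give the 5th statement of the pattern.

Unit = 3 notes; the statements start on C4, G3, D3, moving down a 4th each time.
Carrying on: A2 → E2.
From E2 the exact shape gives E2 G2 C#3.

E2 G2 C#3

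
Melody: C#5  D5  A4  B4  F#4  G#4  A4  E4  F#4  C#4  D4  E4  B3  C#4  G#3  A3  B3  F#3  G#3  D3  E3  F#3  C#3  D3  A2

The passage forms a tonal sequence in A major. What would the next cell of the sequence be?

The 5-note cells begin on C#5, G#4, D4, A3, E3 — each down a 4th from the last.
So cell 6 is B2 C#3 G#2 A2 E2.

B2 C#3 G#2 A2 E2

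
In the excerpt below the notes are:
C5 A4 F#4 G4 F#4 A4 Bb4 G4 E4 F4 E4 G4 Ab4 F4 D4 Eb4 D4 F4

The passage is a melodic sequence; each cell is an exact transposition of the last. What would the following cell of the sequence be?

Taking 6-note groups, the heads are C5, Bb4, Ab4: the pattern moves down a 2nd.
So cell 4 is Gb4 Eb4 C4 Db4 C4 Eb4.

Gb4 Eb4 C4 Db4 C4 Eb4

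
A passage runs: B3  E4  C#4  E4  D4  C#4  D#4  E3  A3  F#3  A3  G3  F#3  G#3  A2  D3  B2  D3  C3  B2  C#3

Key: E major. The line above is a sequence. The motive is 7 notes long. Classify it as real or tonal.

Each cell has the same semitone pattern (5, -3, 3, -2, -1, 2) — intervals are preserved exactly.
And D4 lies outside E major, so the sequence is real rather than tonal.

real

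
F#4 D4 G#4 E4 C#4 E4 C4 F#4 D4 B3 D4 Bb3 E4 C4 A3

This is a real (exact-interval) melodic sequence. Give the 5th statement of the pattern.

Taking 5-note groups, the heads are F#4, E4, D4: the pattern moves down a 2nd.
Extending down a 2nd: C4 → Bb3.
Statement 5 starts on Bb3 and keeps the same exact contour: Bb3 Gb3 C4 Ab3 F3.

Bb3 Gb3 C4 Ab3 F3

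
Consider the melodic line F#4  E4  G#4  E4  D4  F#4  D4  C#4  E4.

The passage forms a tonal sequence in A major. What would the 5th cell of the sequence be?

B3 A3 C#4

The 3-note cells begin on F#4, E4, D4 — each down a 2nd from the last.
Carrying on: C#4 → B3.
So cell 5 is B3 A3 C#4.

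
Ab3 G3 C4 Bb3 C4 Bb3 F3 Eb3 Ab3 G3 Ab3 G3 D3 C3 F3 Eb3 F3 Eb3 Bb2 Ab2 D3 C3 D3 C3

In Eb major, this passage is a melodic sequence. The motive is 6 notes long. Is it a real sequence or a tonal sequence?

tonal

Every note is diatonic to Eb major.
Cell 1 has -1 semitones from note 1 to 2, but cell 2 has -2 — the interval quality changes while the contour stays the same, which is the hallmark of a tonal sequence.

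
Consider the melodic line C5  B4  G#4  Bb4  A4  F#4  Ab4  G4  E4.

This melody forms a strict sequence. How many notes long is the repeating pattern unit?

There are 9 notes; a 3-note unit gives 3 cells:
C5 B4 G#4 | Bb4 A4 F#4 | Ab4 G4 E4
Each cell is the previous one down a 2nd — so the unit is 3 notes.

3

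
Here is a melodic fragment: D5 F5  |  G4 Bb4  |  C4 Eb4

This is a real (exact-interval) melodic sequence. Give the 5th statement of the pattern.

Bb2 Db3

With a 2-note motive the entries are D5, G4, C4, each down a 5th from the previous.
Carrying on: F3 → Bb2.
Statement 5 starts on Bb2 and keeps the same exact contour: Bb2 Db3.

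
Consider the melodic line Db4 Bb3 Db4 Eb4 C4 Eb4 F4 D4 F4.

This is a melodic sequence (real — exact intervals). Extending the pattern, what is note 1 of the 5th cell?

The unit is 3 notes. Position-1 pitches of the 3 shown cells: Db4, Eb4, F4.
Extending up a 2nd: G4 → A4.

A4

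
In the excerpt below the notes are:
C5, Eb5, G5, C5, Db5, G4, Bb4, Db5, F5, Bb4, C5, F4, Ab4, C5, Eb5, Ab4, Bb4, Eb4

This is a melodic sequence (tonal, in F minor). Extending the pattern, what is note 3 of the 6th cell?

Bb4

The unit is 6 notes. Position-3 pitches of the 3 shown cells: G5, F5, Eb5.
Carrying that down a 2nd forward: Db5 → C5 → Bb4.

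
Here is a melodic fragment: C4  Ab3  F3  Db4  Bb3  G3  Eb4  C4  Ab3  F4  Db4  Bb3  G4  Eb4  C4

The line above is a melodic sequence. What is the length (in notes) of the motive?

3

Try groups of 3 (5 cells in 15 notes):
C4 Ab3 F3 | Db4 Bb3 G3 | Eb4 C4 Ab3 | F4 Db4 Bb3 | G4 Eb4 C4
Each cell is the previous one up a 2nd — so the unit is 3 notes.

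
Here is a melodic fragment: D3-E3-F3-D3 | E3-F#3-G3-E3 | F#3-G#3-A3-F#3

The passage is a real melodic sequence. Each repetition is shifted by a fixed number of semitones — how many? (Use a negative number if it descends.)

Taking 4-note groups, the heads are D3, E3, F#3: the pattern moves up a 2nd.
D3 to E3 spans +2 semitones.

2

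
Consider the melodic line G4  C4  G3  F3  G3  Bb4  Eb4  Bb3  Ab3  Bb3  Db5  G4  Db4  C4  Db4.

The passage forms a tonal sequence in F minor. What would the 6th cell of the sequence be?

C6 F5 C5 Bb4 C5

Unit = 5 notes; the statements start on G4, Bb4, Db5, moving up a 3rd each time.
Continuing the starts: F5 → Ab5 → C6.
Statement 6 starts on C6 and keeps the same diatonic contour: C6 F5 C5 Bb4 C5.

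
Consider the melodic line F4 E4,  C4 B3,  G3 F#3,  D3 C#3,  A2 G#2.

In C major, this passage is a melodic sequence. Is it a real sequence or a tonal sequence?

real

Each cell has the same semitone pattern (-1,) — intervals are preserved exactly.
And F#3 lies outside C major, so the sequence is real rather than tonal.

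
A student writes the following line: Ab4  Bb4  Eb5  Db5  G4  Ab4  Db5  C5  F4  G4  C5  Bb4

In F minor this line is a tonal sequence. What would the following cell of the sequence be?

Taking 4-note groups, the heads are Ab4, G4, F4: the pattern moves down a 2nd.
Statement 4 starts on Eb4 and keeps the same diatonic contour: Eb4 F4 Bb4 Ab4.

Eb4 F4 Bb4 Ab4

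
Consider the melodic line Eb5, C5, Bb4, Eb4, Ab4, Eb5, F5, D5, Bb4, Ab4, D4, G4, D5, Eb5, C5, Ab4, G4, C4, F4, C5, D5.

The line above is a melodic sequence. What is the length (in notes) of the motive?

21 notes total. Splitting into 3 groups of 7:
Eb5 C5 Bb4 Eb4 Ab4 Eb5 F5 | D5 Bb4 Ab4 D4 G4 D5 Eb5 | C5 Ab4 G4 C4 F4 C5 D5
Each cell is the previous one down a 2nd — so the unit is 7 notes.

7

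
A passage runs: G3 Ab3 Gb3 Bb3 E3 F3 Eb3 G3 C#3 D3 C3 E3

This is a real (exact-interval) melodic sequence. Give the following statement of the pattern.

Taking 4-note groups, the heads are G3, E3, C#3: the pattern moves down a 3rd.
Statement 4 starts on A#2 and keeps the same exact contour: A#2 B2 A2 C#3.

A#2 B2 A2 C#3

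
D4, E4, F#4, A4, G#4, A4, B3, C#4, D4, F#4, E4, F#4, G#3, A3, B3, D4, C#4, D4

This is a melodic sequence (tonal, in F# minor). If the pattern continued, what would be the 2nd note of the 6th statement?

B2

With 6-note cells, note 2 of each statement runs E4, C#4, A3.
Each moves down a 3rd. Continuing: F#3 → D3 → B2.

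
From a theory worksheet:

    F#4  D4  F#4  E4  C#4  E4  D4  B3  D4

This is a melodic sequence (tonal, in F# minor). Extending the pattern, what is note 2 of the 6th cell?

With 3-note cells, note 2 of each statement runs D4, C#4, B3.
Carrying that down a 2nd forward: A3 → G#3 → F#3.

F#3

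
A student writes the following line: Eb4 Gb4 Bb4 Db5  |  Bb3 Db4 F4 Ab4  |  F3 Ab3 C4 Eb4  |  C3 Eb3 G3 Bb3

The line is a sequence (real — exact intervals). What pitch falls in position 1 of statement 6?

The unit is 4 notes. Position-1 pitches of the 4 shown cells: Eb4, Bb3, F3, C3.
Each moves down a 4th. Continuing: G2 → D2.

D2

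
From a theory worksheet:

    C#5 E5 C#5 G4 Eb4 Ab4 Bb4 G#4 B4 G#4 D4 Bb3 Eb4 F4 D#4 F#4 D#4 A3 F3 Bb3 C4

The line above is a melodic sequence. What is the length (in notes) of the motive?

7

Try groups of 7 (3 cells in 21 notes):
C#5 E5 C#5 G4 Eb4 Ab4 Bb4 | G#4 B4 G#4 D4 Bb3 Eb4 F4 | D#4 F#4 D#4 A3 F3 Bb3 C4
That's a consistent down a 4th shift per cell, and no other grouping gives one.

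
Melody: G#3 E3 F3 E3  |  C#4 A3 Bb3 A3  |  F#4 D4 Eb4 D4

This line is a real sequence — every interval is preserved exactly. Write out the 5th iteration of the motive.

E5 C5 Db5 C5

The 4-note cells begin on G#3, C#4, F#4 — each up a 4th from the last.
Extending up a 4th: B4 → E5.
From E5 the exact shape gives E5 C5 Db5 C5.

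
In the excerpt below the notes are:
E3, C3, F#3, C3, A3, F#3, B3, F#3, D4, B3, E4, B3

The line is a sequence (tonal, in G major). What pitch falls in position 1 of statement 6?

F#5

Grouping in 4s, the 1st note of each cell is E3, A3, D4.
Each moves up a 4th. Continuing: G4 → C5 → F#5.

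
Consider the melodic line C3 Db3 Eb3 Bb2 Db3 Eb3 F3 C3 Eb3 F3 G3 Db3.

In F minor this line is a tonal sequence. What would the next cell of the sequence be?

The 4-note cells begin on C3, Db3, Eb3 — each up a 2nd from the last.
Statement 4 starts on F3 and keeps the same diatonic contour: F3 G3 Ab3 Eb3.

F3 G3 Ab3 Eb3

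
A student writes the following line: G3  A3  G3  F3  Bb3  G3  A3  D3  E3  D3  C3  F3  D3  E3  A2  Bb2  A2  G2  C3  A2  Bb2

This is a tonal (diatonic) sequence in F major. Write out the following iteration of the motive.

E2 F2 E2 D2 G2 E2 F2

The 7-note cells begin on G3, D3, A2 — each down a 4th from the last.
Statement 4 starts on E2 and keeps the same diatonic contour: E2 F2 E2 D2 G2 E2 F2.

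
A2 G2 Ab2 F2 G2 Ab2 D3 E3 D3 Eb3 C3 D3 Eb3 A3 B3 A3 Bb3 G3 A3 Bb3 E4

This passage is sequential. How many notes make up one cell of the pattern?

There are 21 notes; a 7-note unit gives 3 cells:
A2 G2 Ab2 F2 G2 Ab2 D3 | E3 D3 Eb3 C3 D3 Eb3 A3 | B3 A3 Bb3 G3 A3 Bb3 E4
Each cell is the previous one up a 5th — so the unit is 7 notes.

7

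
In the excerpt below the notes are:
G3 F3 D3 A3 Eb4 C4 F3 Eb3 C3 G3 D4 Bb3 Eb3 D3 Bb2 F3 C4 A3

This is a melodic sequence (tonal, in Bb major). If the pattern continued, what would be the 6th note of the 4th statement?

G3

Grouping in 6s, the 6th note of each cell is C4, Bb3, A3.
One more down a 2nd gives G3.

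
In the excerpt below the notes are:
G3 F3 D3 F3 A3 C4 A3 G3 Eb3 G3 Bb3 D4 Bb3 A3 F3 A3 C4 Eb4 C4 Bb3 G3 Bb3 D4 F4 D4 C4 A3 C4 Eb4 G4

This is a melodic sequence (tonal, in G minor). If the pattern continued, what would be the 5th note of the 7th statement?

G4

With 6-note cells, note 5 of each statement runs A3, Bb3, C4, D4, Eb4.
Extending up a 2nd: F4 → G4.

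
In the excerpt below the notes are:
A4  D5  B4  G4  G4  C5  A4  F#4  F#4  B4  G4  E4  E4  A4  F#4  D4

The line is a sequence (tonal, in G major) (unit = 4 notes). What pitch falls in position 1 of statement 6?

Grouping in 4s, the 1st note of each cell is A4, G4, F#4, E4.
Carrying that down a 2nd forward: D4 → C4.

C4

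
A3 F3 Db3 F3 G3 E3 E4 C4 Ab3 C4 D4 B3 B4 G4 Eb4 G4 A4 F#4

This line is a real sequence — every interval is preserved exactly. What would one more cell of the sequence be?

Unit = 6 notes; the statements start on A3, E4, B4, moving up a 5th each time.
Statement 4 starts on F#5 and keeps the same exact contour: F#5 D5 Bb4 D5 E5 C#5.

F#5 D5 Bb4 D5 E5 C#5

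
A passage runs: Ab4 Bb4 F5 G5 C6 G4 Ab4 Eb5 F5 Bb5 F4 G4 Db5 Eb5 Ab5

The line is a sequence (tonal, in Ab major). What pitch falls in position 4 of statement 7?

Ab4

The unit is 5 notes. Position-4 pitches of the 3 shown cells: G5, F5, Eb5.
Extending down a 2nd: Db5 → C5 → Bb4 → Ab4.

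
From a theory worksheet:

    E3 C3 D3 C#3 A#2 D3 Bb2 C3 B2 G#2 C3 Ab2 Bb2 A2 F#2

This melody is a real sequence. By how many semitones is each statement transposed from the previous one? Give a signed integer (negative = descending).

-2

With a 5-note motive the entries are E3, D3, C3, each down a 2nd from the previous.
Counting half-steps from E3 to D3: -2.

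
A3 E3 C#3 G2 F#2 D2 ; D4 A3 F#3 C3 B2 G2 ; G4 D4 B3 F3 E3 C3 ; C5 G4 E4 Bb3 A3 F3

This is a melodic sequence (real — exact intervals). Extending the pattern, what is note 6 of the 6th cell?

Eb4

The unit is 6 notes. Position-6 pitches of the 4 shown cells: D2, G2, C3, F3.
Carrying that up a 4th forward: Bb3 → Eb4.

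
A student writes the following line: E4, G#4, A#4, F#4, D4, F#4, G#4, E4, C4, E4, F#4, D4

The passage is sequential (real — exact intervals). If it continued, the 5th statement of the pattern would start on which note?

Taking 4-note groups, the heads are E4, D4, C4: the pattern moves down a 2nd.
Extending the heads down a 2nd: Bb3 → Ab3.

Ab3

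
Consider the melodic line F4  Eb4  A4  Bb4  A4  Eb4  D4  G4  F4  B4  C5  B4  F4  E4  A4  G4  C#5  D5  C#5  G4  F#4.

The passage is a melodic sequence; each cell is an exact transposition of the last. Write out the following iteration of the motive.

With a 7-note motive the entries are F4, G4, A4, each up a 2nd from the previous.
Statement 4 starts on B4 and keeps the same exact contour: B4 A4 D#5 E5 D#5 A4 G#4.

B4 A4 D#5 E5 D#5 A4 G#4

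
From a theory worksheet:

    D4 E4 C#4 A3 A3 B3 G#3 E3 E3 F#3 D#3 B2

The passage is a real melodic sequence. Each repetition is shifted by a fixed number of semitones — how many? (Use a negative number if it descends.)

Taking 4-note groups, the heads are D4, A3, E3: the pattern moves down a 4th.
D4 to A3 spans -5 semitones.

-5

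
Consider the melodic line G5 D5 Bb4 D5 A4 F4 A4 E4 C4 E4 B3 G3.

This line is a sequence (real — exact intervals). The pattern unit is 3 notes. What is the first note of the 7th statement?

C#3

The 3-note cells begin on G5, D5, A4, E4 — each down a 4th from the last.
Continuing: B3 → F#3 → C#3. Statement 7 starts on C#3.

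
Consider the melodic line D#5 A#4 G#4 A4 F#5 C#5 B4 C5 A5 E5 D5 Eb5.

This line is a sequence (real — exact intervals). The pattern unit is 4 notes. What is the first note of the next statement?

C6

With a 4-note motive the entries are D#5, F#5, A5, each up a 3rd from the previous.
The next head, up a 3rd from A5, is C6.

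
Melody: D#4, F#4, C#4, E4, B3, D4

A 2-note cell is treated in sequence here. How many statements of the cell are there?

3

6 notes in groups of 2 gives 6/2 = 3 statements.
Starts: D#4, C#4, B3 — each down a 2nd.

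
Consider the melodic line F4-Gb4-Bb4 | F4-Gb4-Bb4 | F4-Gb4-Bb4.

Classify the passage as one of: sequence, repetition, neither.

Each 3-note cell is identical (F4 Gb4 Bb4), restated at the same pitch.

repetition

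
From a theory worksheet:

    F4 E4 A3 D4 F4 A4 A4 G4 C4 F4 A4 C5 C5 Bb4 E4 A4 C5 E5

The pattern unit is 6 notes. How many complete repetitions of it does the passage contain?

18 notes in groups of 6 gives 18/6 = 3 statements.
Starts: F4, A4, C5 — each up a 3rd.

3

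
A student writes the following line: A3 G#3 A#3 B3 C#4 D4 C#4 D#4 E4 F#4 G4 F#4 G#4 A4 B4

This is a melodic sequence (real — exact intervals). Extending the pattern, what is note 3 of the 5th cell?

Grouping in 5s, the 3rd note of each cell is A#3, D#4, G#4.
Extending up a 4th: C#5 → F#5.

F#5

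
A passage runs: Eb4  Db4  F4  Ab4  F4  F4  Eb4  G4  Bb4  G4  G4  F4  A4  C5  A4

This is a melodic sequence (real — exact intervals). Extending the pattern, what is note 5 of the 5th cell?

C#5

The unit is 5 notes. Position-5 pitches of the 3 shown cells: F4, G4, A4.
Each moves up a 2nd. Continuing: B4 → C#5.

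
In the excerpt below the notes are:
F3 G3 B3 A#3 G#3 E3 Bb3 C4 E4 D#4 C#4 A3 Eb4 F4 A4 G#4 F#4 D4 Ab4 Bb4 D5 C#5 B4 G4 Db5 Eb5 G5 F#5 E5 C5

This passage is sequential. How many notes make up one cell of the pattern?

6

Try groups of 6 (5 cells in 30 notes):
F3 G3 B3 A#3 G#3 E3 | Bb3 C4 E4 D#4 C#4 A3 | Eb4 F4 A4 G#4 F#4 D4 | Ab4 Bb4 D5 C#5 B4 G4 | Db5 Eb5 G5 F#5 E5 C5
That's a consistent up a 4th shift per cell, and no other grouping gives one.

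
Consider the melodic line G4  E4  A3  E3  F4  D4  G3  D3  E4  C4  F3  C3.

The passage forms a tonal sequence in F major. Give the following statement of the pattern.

D4 Bb3 E3 Bb2

Taking 4-note groups, the heads are G4, F4, E4: the pattern moves down a 2nd.
So cell 4 is D4 Bb3 E3 Bb2.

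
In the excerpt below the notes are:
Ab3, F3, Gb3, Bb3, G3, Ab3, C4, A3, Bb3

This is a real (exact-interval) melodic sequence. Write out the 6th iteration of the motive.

With a 3-note motive the entries are Ab3, Bb3, C4, each up a 2nd from the previous.
Continuing the starts: D4 → E4 → F#4.
So cell 6 is F#4 D#4 E4.

F#4 D#4 E4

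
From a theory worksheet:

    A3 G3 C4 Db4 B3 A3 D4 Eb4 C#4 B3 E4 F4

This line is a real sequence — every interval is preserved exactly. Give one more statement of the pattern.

The 4-note cells begin on A3, B3, C#4 — each up a 2nd from the last.
Statement 4 starts on D#4 and keeps the same exact contour: D#4 C#4 F#4 G4.

D#4 C#4 F#4 G4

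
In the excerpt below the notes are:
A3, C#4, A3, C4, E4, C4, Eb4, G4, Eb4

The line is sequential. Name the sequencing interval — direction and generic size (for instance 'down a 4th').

With a 3-note motive the entries are A3, C4, Eb4, each up a 3rd from the previous.
A3 to C4 is up a 3rd.

up a 3rd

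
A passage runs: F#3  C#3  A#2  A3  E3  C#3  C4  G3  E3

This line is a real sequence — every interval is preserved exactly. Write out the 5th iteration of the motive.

Gb4 Db4 Bb3

Taking 3-note groups, the heads are F#3, A3, C4: the pattern moves up a 3rd.
Extending up a 3rd: Eb4 → Gb4.
So cell 5 is Gb4 Db4 Bb3.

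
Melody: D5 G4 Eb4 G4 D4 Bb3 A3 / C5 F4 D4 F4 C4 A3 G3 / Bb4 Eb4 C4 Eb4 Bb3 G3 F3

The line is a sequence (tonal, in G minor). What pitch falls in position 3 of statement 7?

F3

Grouping in 7s, the 3rd note of each cell is Eb4, D4, C4.
Carrying that down a 2nd forward: Bb3 → A3 → G3 → F3.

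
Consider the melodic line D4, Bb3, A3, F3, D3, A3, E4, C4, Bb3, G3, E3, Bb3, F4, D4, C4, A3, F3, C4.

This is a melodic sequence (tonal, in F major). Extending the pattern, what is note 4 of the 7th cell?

With 6-note cells, note 4 of each statement runs F3, G3, A3.
Extending up a 2nd: Bb3 → C4 → D4 → E4.

E4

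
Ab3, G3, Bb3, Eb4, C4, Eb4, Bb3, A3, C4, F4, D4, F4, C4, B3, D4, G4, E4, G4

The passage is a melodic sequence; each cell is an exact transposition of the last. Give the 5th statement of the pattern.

E4 D#4 F#4 B4 G#4 B4

Unit = 6 notes; the statements start on Ab3, Bb3, C4, moving up a 2nd each time.
Continuing the starts: D4 → E4.
Statement 5 starts on E4 and keeps the same exact contour: E4 D#4 F#4 B4 G#4 B4.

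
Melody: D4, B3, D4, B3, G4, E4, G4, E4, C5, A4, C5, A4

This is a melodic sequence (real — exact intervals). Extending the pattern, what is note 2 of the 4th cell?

D5

With 4-note cells, note 2 of each statement runs B3, E4, A4.
One more up a 4th gives D5.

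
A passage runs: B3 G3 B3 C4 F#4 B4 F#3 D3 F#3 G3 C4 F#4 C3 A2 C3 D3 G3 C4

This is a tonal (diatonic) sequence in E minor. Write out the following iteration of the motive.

Unit = 6 notes; the statements start on B3, F#3, C3, moving down a 4th each time.
Statement 4 starts on G2 and keeps the same diatonic contour: G2 E2 G2 A2 D3 G3.

G2 E2 G2 A2 D3 G3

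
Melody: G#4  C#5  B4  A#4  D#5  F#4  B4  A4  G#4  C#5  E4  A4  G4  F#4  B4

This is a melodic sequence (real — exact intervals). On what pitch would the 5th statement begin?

C4

Taking 5-note groups, the heads are G#4, F#4, E4: the pattern moves down a 2nd.
Extending the heads down a 2nd: D4 → C4.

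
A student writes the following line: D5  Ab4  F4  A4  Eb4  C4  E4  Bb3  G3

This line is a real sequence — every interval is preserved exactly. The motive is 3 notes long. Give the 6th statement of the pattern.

The 3-note cells begin on D5, A4, E4 — each down a 4th from the last.
Extending down a 4th: B3 → F#3 → C#3.
Statement 6 starts on C#3 and keeps the same exact contour: C#3 G2 E2.

C#3 G2 E2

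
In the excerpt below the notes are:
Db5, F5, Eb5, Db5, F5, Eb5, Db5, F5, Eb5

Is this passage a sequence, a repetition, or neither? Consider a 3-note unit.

repetition

Each 3-note cell is identical (Db5 F5 Eb5), restated at the same pitch.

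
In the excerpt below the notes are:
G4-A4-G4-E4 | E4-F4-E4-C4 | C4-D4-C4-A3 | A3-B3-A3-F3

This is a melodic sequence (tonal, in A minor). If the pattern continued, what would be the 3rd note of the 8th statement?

The unit is 4 notes. Position-3 pitches of the 4 shown cells: G4, E4, C4, A3.
Each moves down a 3rd. Continuing: F3 → D3 → B2 → G2.

G2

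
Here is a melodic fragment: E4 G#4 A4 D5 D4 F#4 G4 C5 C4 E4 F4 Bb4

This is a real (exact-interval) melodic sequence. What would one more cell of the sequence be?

Bb3 D4 Eb4 Ab4

With a 4-note motive the entries are E4, D4, C4, each down a 2nd from the previous.
So cell 4 is Bb3 D4 Eb4 Ab4.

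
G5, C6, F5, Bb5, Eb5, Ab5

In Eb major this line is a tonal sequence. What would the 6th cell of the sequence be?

With a 2-note motive the entries are G5, F5, Eb5, each down a 2nd from the previous.
Extending down a 2nd: D5 → C5 → Bb4.
So cell 6 is Bb4 Eb5.

Bb4 Eb5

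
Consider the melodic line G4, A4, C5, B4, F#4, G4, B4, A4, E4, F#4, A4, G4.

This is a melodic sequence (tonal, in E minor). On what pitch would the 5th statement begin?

C4

Unit = 4 notes; the statements start on G4, F#4, E4, moving down a 2nd each time.
Continuing: D4 → C4. Statement 5 starts on C4.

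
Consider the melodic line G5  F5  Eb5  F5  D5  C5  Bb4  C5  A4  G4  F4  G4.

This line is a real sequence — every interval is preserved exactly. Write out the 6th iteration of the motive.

Taking 4-note groups, the heads are G5, D5, A4: the pattern moves down a 4th.
Carrying on: E4 → B3 → F#3.
Statement 6 starts on F#3 and keeps the same exact contour: F#3 E3 D3 E3.

F#3 E3 D3 E3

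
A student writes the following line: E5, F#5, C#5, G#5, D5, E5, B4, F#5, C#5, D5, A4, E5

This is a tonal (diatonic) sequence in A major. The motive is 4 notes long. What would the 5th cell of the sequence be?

With a 4-note motive the entries are E5, D5, C#5, each down a 2nd from the previous.
Continuing the starts: B4 → A4.
From A4 the diatonic shape gives A4 B4 F#4 C#5.

A4 B4 F#4 C#5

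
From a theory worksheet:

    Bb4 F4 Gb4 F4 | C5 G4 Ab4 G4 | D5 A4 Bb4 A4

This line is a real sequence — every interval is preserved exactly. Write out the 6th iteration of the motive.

G#5 D#5 E5 D#5

With a 4-note motive the entries are Bb4, C5, D5, each up a 2nd from the previous.
Continuing the starts: E5 → F#5 → G#5.
Statement 6 starts on G#5 and keeps the same exact contour: G#5 D#5 E5 D#5.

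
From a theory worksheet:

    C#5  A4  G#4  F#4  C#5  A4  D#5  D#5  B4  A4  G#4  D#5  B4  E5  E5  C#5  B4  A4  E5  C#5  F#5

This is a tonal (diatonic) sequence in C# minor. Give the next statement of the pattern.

Taking 7-note groups, the heads are C#5, D#5, E5: the pattern moves up a 2nd.
So cell 4 is F#5 D#5 C#5 B4 F#5 D#5 G#5.

F#5 D#5 C#5 B4 F#5 D#5 G#5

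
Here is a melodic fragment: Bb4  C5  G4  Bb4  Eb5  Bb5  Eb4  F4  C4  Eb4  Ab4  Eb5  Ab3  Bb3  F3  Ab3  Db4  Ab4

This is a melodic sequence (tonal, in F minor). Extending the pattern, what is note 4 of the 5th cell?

With 6-note cells, note 4 of each statement runs Bb4, Eb4, Ab3.
Extending down a 5th: Db3 → G2.

G2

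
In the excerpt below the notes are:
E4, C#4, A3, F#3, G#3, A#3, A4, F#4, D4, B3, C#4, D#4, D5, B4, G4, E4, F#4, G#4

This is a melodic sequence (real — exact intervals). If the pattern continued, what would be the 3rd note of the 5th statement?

Grouping in 6s, the 3rd note of each cell is A3, D4, G4.
Extending up a 4th: C5 → F5.

F5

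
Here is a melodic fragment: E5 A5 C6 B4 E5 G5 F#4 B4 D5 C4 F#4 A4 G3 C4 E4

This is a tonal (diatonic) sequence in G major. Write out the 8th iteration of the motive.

Taking 3-note groups, the heads are E5, B4, F#4, C4, G3: the pattern moves down a 4th.
Carrying on: D3 → A2 → E2.
From E2 the diatonic shape gives E2 A2 C3.

E2 A2 C3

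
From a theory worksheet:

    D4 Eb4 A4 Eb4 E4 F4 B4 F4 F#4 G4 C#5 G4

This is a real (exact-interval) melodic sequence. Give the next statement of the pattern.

G#4 A4 D#5 A4

The 4-note cells begin on D4, E4, F#4 — each up a 2nd from the last.
So cell 4 is G#4 A4 D#5 A4.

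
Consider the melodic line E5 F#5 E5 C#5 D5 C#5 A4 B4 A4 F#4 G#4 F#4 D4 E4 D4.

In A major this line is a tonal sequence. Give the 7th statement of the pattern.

Taking 3-note groups, the heads are E5, C#5, A4, F#4, D4: the pattern moves down a 3rd.
Carrying on: B3 → G#3.
Statement 7 starts on G#3 and keeps the same diatonic contour: G#3 A3 G#3.

G#3 A3 G#3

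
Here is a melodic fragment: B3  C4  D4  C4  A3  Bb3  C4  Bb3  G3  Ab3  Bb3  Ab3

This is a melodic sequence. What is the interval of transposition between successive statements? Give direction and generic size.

down a 2nd

Taking 4-note groups, the heads are B3, A3, G3: the pattern moves down a 2nd.
From B3 to A3: down a 2nd.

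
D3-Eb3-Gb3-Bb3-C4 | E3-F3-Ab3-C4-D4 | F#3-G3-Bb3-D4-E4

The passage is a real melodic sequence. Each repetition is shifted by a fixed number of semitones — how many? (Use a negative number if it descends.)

Taking 5-note groups, the heads are D3, E3, F#3: the pattern moves up a 2nd.
Counting half-steps from D3 to E3: 2.

2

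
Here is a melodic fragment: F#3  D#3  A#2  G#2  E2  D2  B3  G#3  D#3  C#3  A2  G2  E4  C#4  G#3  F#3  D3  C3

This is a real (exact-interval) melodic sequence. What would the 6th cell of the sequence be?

The 6-note cells begin on F#3, B3, E4 — each up a 4th from the last.
Carrying on: A4 → D5 → G5.
So cell 6 is G5 E5 B4 A4 F4 Eb4.

G5 E5 B4 A4 F4 Eb4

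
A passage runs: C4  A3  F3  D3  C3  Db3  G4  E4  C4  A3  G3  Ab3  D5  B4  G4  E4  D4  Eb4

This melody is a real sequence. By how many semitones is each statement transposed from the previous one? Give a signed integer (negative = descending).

7

Taking 6-note groups, the heads are C4, G4, D5: the pattern moves up a 5th.
Counting half-steps from C4 to G4: 7.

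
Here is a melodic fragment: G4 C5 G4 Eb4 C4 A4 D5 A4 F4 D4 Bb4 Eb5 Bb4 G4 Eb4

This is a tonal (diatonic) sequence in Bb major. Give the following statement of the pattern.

C5 F5 C5 A4 F4

Unit = 5 notes; the statements start on G4, A4, Bb4, moving up a 2nd each time.
From C5 the diatonic shape gives C5 F5 C5 A4 F4.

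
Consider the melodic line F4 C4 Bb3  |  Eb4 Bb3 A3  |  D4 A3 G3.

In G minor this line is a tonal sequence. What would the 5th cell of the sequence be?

With a 3-note motive the entries are F4, Eb4, D4, each down a 2nd from the previous.
Continuing the starts: C4 → Bb3.
From Bb3 the diatonic shape gives Bb3 F3 Eb3.

Bb3 F3 Eb3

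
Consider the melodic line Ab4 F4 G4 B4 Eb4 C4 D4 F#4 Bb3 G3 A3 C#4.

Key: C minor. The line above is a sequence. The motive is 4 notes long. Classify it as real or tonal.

real

Each cell has the same semitone pattern (-3, 2, 4) — intervals are preserved exactly.
And B4 lies outside C minor, so the sequence is real rather than tonal.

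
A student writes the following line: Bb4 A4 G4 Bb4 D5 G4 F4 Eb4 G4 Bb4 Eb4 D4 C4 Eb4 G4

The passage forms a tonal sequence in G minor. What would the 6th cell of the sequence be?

Unit = 5 notes; the statements start on Bb4, G4, Eb4, moving down a 3rd each time.
Carrying on: C4 → A3 → F3.
Statement 6 starts on F3 and keeps the same diatonic contour: F3 Eb3 D3 F3 A3.

F3 Eb3 D3 F3 A3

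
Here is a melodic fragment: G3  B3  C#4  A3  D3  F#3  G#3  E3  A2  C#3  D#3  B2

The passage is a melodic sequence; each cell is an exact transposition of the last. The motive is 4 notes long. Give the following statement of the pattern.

The 4-note cells begin on G3, D3, A2 — each down a 4th from the last.
So cell 4 is E2 G#2 A#2 F#2.

E2 G#2 A#2 F#2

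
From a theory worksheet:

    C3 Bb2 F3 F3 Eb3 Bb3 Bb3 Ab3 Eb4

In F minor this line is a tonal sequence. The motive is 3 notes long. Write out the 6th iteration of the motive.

Db5 C5 G5

Taking 3-note groups, the heads are C3, F3, Bb3: the pattern moves up a 4th.
Continuing the starts: Eb4 → Ab4 → Db5.
From Db5 the diatonic shape gives Db5 C5 G5.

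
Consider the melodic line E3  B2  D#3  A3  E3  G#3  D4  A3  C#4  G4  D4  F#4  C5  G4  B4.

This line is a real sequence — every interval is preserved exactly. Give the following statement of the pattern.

F5 C5 E5

The 3-note cells begin on E3, A3, D4, G4, C5 — each up a 4th from the last.
From F5 the exact shape gives F5 C5 E5.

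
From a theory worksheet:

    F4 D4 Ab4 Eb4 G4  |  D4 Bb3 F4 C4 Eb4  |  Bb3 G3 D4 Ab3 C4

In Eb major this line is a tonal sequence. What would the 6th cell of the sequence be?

With a 5-note motive the entries are F4, D4, Bb3, each down a 3rd from the previous.
Carrying on: G3 → Eb3 → C3.
So cell 6 is C3 Ab2 Eb3 Bb2 D3.

C3 Ab2 Eb3 Bb2 D3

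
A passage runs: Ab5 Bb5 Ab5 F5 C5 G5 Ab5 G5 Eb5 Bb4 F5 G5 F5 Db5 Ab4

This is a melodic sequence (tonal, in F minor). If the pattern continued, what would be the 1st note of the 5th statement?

The unit is 5 notes. Position-1 pitches of the 3 shown cells: Ab5, G5, F5.
Each moves down a 2nd. Continuing: Eb5 → Db5.

Db5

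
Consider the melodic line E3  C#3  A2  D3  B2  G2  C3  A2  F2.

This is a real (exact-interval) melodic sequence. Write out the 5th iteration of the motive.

Ab2 F2 Db2

Unit = 3 notes; the statements start on E3, D3, C3, moving down a 2nd each time.
Carrying on: Bb2 → Ab2.
So cell 5 is Ab2 F2 Db2.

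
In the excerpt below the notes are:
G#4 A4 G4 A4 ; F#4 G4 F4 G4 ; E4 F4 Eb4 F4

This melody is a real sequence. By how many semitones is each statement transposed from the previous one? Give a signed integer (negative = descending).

The 4-note cells begin on G#4, F#4, E4 — each down a 2nd from the last.
G#4→F#4 is 66 − 68 = -2 semitones.

-2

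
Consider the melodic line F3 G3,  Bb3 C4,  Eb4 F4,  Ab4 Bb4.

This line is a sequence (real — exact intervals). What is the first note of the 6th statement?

Gb5

With a 2-note motive the entries are F3, Bb3, Eb4, Ab4, each up a 4th from the previous.
Continuing: Db5 → Gb5. Statement 6 starts on Gb5.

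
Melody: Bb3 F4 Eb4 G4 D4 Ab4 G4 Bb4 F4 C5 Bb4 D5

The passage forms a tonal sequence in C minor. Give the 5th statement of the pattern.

C5 G5 F5 Ab5

The 4-note cells begin on Bb3, D4, F4 — each up a 3rd from the last.
Carrying on: Ab4 → C5.
So cell 5 is C5 G5 F5 Ab5.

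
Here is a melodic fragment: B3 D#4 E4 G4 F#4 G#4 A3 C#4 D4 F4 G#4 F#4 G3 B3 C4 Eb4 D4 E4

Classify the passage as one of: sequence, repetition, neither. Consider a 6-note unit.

neither

Note 5 of cell 2 is G#4; if this were a sequence it would be E4. No unit length gives a consistent transposition pattern.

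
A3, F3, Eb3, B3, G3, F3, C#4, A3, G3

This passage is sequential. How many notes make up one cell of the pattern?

3

9 notes total. Splitting into 3 groups of 3:
A3 F3 Eb3 | B3 G3 F3 | C#4 A3 G3
Every group is a transposition up a 2nd of the one before; no shorter unit works.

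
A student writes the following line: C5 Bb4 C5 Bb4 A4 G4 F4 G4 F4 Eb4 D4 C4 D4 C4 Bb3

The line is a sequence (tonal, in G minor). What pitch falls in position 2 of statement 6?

Grouping in 5s, the 2nd note of each cell is Bb4, F4, C4.
Carrying that down a 4th forward: G3 → D3 → A2.

A2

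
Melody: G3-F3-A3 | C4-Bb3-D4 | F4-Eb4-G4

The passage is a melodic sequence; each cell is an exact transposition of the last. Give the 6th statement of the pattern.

Ab5 Gb5 Bb5

Taking 3-note groups, the heads are G3, C4, F4: the pattern moves up a 4th.
Carrying on: Bb4 → Eb5 → Ab5.
So cell 6 is Ab5 Gb5 Bb5.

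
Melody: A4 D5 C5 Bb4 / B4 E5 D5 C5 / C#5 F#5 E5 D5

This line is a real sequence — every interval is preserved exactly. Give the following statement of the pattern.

D#5 G#5 F#5 E5

With a 4-note motive the entries are A4, B4, C#5, each up a 2nd from the previous.
Statement 4 starts on D#5 and keeps the same exact contour: D#5 G#5 F#5 E5.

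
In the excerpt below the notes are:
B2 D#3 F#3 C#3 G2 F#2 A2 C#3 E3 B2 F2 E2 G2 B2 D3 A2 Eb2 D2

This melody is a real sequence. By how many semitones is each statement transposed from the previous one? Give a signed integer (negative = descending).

-2

Unit = 6 notes; the statements start on B2, A2, G2, moving down a 2nd each time.
B2→A2 is 45 − 47 = -2 semitones.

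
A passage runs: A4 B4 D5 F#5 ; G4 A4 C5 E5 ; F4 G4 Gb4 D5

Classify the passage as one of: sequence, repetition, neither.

neither

Note 3 of cell 3 is Gb4; if this were a sequence it would be Bb4. No unit length gives a consistent transposition pattern.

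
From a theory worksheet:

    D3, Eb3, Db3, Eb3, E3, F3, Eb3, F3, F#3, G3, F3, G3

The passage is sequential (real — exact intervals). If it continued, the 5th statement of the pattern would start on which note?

A#3

The 4-note cells begin on D3, E3, F#3 — each up a 2nd from the last.
Continuing: G#3 → A#3. Statement 5 starts on A#3.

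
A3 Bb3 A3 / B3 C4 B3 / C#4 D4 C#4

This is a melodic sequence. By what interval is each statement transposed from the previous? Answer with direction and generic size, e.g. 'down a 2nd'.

Taking 3-note groups, the heads are A3, B3, C#4: the pattern moves up a 2nd.
A3 to B3 is up a 2nd.

up a 2nd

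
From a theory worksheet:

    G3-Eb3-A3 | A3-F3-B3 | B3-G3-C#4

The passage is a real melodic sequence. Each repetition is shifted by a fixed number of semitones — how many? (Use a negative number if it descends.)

The 3-note cells begin on G3, A3, B3 — each up a 2nd from the last.
G3 to A3 spans +2 semitones.

2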